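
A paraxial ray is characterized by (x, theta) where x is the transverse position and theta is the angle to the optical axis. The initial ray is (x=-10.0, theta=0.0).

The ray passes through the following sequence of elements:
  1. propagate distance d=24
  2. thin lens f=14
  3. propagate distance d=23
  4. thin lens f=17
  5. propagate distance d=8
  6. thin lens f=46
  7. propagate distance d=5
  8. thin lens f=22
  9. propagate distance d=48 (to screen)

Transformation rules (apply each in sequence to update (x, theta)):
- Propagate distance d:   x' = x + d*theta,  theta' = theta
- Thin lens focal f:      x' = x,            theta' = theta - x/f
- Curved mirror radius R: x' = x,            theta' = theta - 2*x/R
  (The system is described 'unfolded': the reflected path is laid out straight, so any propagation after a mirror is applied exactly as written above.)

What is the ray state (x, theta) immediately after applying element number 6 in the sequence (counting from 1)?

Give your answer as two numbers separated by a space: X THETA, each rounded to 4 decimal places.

Answer: 9.1176 0.1379

Derivation:
Initial: x=-10.0000 theta=0.0000
After 1 (propagate distance d=24): x=-10.0000 theta=0.0000
After 2 (thin lens f=14): x=-10.0000 theta=5/7 (≈0.7143)
After 3 (propagate distance d=23): x=45/7 (≈6.4286) theta=5/7 (≈0.7143)
After 4 (thin lens f=17): x=45/7 (≈6.4286) theta=40/119 (≈0.3361)
After 5 (propagate distance d=8): x=155/17 (≈9.1176) theta=40/119 (≈0.3361)
After 6 (thin lens f=46): x=155/17 (≈9.1176) theta=755/5474 (≈0.1379)
Rounded to 4 decimal places: x = 9.1176, theta = 0.1379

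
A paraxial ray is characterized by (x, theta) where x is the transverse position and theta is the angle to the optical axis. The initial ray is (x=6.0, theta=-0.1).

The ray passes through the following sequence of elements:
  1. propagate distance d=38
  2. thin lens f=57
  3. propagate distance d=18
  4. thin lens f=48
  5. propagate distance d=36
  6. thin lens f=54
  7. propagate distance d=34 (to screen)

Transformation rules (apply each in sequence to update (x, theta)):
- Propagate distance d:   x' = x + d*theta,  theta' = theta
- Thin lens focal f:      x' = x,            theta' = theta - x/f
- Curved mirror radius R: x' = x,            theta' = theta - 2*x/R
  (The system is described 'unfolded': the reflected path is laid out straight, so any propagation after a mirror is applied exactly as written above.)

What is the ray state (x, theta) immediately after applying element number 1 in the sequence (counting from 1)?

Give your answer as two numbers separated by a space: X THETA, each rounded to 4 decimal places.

Answer: 2.2000 -0.1000

Derivation:
Initial: x=6.0000 theta=-0.1000
After 1 (propagate distance d=38): x=2.2000 theta=-0.1000
Rounded to 4 decimal places: x = 2.2000, theta = -0.1000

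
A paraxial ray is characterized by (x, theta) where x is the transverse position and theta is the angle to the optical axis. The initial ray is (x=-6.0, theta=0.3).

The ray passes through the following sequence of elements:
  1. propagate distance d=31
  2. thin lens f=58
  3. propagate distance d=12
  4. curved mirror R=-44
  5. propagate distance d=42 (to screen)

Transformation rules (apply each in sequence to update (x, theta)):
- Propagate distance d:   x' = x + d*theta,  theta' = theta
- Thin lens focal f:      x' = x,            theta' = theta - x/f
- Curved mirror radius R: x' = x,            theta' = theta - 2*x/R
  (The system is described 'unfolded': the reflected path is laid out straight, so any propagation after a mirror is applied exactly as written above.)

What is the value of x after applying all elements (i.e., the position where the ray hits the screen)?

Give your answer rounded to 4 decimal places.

Initial: x=-6.0000 theta=0.3000
After 1 (propagate distance d=31): x=3.3000 theta=0.3000
After 2 (thin lens f=58): x=3.3000 theta=141/580 (≈0.2431)
After 3 (propagate distance d=12): x=1803/290 (≈6.2172) theta=141/580 (≈0.2431)
After 4 (curved mirror R=-44): x=1803/290 (≈6.2172) theta=1677/3190 (≈0.5257)
After 5 (propagate distance d=42 (to screen)): x=90267/3190 (≈28.2969) theta=1677/3190 (≈0.5257)
Rounded to 4 decimal places: x = 28.2969

Answer: 28.2969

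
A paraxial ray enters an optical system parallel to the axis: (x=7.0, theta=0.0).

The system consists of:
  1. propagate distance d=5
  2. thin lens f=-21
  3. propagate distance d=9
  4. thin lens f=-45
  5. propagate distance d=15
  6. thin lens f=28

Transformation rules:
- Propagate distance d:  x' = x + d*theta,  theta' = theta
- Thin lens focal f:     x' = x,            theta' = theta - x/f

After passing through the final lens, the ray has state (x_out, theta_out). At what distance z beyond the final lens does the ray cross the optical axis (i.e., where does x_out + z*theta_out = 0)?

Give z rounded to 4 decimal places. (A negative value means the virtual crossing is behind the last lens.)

Initial: x=7.0000 theta=0.0000
After 1 (propagate distance d=5): x=7.0000 theta=0.0000
After 2 (thin lens f=-21): x=7.0000 theta=1/3 (≈0.3333)
After 3 (propagate distance d=9): x=10.0000 theta=1/3 (≈0.3333)
After 4 (thin lens f=-45): x=10.0000 theta=5/9 (≈0.5556)
After 5 (propagate distance d=15): x=55/3 (≈18.3333) theta=5/9 (≈0.5556)
After 6 (thin lens f=28): x=55/3 (≈18.3333) theta=-25/252 (≈-0.0992)
z_focus = -x_out/theta_out = -(55/3)/(-25/252) = 184.8000
Rounded to 4 decimal places: z = 184.8000

Answer: 184.8000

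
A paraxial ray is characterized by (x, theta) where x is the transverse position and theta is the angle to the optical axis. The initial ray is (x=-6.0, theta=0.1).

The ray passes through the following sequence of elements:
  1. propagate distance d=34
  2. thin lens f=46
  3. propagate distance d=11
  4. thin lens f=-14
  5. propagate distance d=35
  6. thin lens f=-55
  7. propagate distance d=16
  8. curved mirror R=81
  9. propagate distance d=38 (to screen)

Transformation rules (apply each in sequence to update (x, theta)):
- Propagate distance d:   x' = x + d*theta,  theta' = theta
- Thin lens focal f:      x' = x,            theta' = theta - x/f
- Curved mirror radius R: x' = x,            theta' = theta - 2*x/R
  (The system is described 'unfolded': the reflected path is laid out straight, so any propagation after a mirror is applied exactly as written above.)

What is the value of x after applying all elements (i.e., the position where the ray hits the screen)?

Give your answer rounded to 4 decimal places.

Initial: x=-6.0000 theta=0.1000
After 1 (propagate distance d=34): x=-2.6000 theta=0.1000
After 2 (thin lens f=46): x=-2.6000 theta=18/115 (≈0.1565)
After 3 (propagate distance d=11): x=-101/115 (≈-0.8783) theta=18/115 (≈0.1565)
After 4 (thin lens f=-14): x=-101/115 (≈-0.8783) theta=151/1610 (≈0.0938)
After 5 (propagate distance d=35): x=553/230 (≈2.4043) theta=151/1610 (≈0.0938)
After 6 (thin lens f=-55): x=553/230 (≈2.4043) theta=6088/44275 (≈0.1375)
After 7 (propagate distance d=16): x=17727/3850 (≈4.6044) theta=6088/44275 (≈0.1375)
After 8 (curved mirror R=81): x=17727/3850 (≈4.6044) theta=4067/170775 (≈0.0238)
After 9 (propagate distance d=38 (to screen)): x=13172111/2390850 (≈5.5094) theta=4067/170775 (≈0.0238)
Rounded to 4 decimal places: x = 5.5094

Answer: 5.5094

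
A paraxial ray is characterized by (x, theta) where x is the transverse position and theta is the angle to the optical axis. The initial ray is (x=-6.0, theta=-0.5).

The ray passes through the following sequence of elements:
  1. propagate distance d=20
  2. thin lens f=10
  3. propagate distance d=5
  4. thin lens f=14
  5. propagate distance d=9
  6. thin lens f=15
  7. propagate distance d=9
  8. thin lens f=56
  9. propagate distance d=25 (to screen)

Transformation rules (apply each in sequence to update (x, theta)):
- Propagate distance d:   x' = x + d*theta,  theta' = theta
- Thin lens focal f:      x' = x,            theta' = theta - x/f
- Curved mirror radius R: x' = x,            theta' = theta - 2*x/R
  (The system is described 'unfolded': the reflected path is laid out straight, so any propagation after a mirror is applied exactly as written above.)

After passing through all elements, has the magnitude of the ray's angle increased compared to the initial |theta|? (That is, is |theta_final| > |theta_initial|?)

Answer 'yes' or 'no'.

Initial: x=-6.0000 theta=-0.5000
After 1 (propagate distance d=20): x=-16.0000 theta=-0.5000
After 2 (thin lens f=10): x=-16.0000 theta=1.1000
After 3 (propagate distance d=5): x=-10.5000 theta=1.1000
After 4 (thin lens f=14): x=-10.5000 theta=1.8500
After 5 (propagate distance d=9): x=6.1500 theta=1.8500
After 6 (thin lens f=15): x=6.1500 theta=1.4400
After 7 (propagate distance d=9): x=19.1100 theta=1.4400
After 8 (thin lens f=56): x=19.1100 theta=879/800 (≈1.0988)
After 9 (propagate distance d=25 (to screen)): x=37263/800 (≈46.5788) theta=879/800 (≈1.0988)
|theta_initial|=0.5000 |theta_final|=879/800 (≈1.0988) -> increased

Answer: yes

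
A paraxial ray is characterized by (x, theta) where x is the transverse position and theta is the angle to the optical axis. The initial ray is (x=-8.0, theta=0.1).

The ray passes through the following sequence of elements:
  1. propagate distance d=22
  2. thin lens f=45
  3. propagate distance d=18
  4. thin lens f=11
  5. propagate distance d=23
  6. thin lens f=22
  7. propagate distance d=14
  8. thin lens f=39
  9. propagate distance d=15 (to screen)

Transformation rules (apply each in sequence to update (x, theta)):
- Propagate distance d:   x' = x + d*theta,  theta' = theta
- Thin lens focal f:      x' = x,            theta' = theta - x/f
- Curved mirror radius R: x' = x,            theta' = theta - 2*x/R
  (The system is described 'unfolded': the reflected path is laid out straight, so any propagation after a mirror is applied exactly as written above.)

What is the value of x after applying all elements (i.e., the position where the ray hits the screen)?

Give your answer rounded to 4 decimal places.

Answer: 5.7612

Derivation:
Initial: x=-8.0000 theta=0.1000
After 1 (propagate distance d=22): x=-5.8000 theta=0.1000
After 2 (thin lens f=45): x=-5.8000 theta=103/450 (≈0.2289)
After 3 (propagate distance d=18): x=-1.6800 theta=103/450 (≈0.2289)
After 4 (thin lens f=11): x=-1.6800 theta=1889/4950 (≈0.3816)
After 5 (propagate distance d=23): x=35131/4950 (≈7.0972) theta=1889/4950 (≈0.3816)
After 6 (thin lens f=22): x=35131/4950 (≈7.0972) theta=6427/108900 (≈0.0590)
After 7 (propagate distance d=14): x=14381/1815 (≈7.9234) theta=6427/108900 (≈0.0590)
After 8 (thin lens f=39): x=14381/1815 (≈7.9234) theta=-68023/471900 (≈-0.1441)
After 9 (propagate distance d=15 (to screen)): x=543743/94380 (≈5.7612) theta=-68023/471900 (≈-0.1441)
Rounded to 4 decimal places: x = 5.7612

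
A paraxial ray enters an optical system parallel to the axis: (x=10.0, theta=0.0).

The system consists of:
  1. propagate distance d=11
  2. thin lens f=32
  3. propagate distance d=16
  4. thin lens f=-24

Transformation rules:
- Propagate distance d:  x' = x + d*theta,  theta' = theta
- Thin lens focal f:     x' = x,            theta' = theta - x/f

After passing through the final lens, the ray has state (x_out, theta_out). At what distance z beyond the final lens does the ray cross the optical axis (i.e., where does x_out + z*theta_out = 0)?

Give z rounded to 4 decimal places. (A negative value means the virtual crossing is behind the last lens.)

Initial: x=10.0000 theta=0.0000
After 1 (propagate distance d=11): x=10.0000 theta=0.0000
After 2 (thin lens f=32): x=10.0000 theta=-0.3125
After 3 (propagate distance d=16): x=5.0000 theta=-0.3125
After 4 (thin lens f=-24): x=5.0000 theta=-5/48 (≈-0.1042)
z_focus = -x_out/theta_out = -(5.0000)/(-5/48) = 48.0000
Rounded to 4 decimal places: z = 48.0000

Answer: 48.0000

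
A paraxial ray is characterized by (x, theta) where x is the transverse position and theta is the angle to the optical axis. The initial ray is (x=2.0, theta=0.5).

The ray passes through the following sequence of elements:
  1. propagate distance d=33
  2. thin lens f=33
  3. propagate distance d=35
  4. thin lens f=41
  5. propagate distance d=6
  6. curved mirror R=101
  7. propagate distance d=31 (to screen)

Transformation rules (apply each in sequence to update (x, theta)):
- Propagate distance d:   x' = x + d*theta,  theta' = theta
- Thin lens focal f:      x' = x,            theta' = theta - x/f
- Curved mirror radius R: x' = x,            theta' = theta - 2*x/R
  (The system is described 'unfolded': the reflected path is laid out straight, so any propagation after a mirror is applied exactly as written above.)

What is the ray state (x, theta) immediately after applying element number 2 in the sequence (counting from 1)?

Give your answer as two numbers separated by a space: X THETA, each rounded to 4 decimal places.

Answer: 18.5000 -0.0606

Derivation:
Initial: x=2.0000 theta=0.5000
After 1 (propagate distance d=33): x=18.5000 theta=0.5000
After 2 (thin lens f=33): x=18.5000 theta=-2/33 (≈-0.0606)
Rounded to 4 decimal places: x = 18.5000, theta = -0.0606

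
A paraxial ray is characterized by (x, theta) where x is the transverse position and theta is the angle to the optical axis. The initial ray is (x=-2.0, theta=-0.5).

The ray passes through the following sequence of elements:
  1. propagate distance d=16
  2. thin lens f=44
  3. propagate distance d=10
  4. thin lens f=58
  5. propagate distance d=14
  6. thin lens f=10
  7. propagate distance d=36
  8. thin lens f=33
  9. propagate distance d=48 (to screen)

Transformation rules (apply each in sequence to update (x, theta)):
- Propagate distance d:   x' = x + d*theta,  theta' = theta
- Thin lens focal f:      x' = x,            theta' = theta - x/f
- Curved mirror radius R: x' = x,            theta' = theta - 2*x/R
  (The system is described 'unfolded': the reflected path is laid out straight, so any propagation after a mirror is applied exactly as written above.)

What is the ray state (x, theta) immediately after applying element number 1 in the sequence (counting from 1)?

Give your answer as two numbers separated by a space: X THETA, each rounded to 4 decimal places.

Answer: -10.0000 -0.5000

Derivation:
Initial: x=-2.0000 theta=-0.5000
After 1 (propagate distance d=16): x=-10.0000 theta=-0.5000
Rounded to 4 decimal places: x = -10.0000, theta = -0.5000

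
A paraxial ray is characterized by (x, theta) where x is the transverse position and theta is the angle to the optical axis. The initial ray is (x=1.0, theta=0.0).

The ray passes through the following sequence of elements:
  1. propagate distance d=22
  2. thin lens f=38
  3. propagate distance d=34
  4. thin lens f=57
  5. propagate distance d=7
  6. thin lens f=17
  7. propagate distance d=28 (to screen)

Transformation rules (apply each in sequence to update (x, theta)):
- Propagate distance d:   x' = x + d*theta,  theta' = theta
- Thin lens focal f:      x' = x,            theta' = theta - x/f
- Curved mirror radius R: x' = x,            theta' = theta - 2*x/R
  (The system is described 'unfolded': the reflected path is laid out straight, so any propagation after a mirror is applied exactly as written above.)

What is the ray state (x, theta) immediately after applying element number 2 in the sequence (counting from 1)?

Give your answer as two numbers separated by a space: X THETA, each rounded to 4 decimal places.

Answer: 1.0000 -0.0263

Derivation:
Initial: x=1.0000 theta=0.0000
After 1 (propagate distance d=22): x=1.0000 theta=0.0000
After 2 (thin lens f=38): x=1.0000 theta=-1/38 (≈-0.0263)
Rounded to 4 decimal places: x = 1.0000, theta = -0.0263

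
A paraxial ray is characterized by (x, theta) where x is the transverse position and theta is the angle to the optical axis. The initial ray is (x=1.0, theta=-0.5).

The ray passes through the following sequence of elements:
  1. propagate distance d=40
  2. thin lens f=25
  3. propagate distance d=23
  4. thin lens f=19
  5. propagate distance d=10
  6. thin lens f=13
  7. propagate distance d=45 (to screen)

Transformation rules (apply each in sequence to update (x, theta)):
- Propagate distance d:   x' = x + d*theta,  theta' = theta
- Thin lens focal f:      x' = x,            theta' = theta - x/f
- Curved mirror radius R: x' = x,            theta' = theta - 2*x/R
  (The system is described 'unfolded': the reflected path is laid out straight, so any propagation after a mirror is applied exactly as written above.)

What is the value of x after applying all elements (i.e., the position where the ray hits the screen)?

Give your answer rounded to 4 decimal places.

Initial: x=1.0000 theta=-0.5000
After 1 (propagate distance d=40): x=-19.0000 theta=-0.5000
After 2 (thin lens f=25): x=-19.0000 theta=0.2600
After 3 (propagate distance d=23): x=-13.0200 theta=0.2600
After 4 (thin lens f=19): x=-13.0200 theta=449/475 (≈0.9453)
After 5 (propagate distance d=10): x=-3389/950 (≈-3.5674) theta=449/475 (≈0.9453)
After 6 (thin lens f=13): x=-3389/950 (≈-3.5674) theta=15063/12350 (≈1.2197)
After 7 (propagate distance d=45 (to screen)): x=316889/6175 (≈51.3181) theta=15063/12350 (≈1.2197)
Rounded to 4 decimal places: x = 51.3181

Answer: 51.3181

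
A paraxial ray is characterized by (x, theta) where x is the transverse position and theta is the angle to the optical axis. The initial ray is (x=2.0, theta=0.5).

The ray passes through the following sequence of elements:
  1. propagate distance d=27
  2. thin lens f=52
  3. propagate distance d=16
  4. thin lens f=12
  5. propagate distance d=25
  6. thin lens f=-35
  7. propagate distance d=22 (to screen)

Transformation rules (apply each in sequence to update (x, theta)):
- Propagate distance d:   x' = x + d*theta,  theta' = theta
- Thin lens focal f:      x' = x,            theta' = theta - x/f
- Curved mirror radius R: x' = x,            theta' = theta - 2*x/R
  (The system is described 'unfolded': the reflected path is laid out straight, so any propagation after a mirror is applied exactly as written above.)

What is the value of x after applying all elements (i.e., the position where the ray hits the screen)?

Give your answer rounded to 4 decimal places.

Initial: x=2.0000 theta=0.5000
After 1 (propagate distance d=27): x=15.5000 theta=0.5000
After 2 (thin lens f=52): x=15.5000 theta=21/104 (≈0.2019)
After 3 (propagate distance d=16): x=487/26 (≈18.7308) theta=21/104 (≈0.2019)
After 4 (thin lens f=12): x=487/26 (≈18.7308) theta=-53/39 (≈-1.3590)
After 5 (propagate distance d=25): x=-1189/78 (≈-15.2436) theta=-53/39 (≈-1.3590)
After 6 (thin lens f=-35): x=-1189/78 (≈-15.2436) theta=-1633/910 (≈-1.7945)
After 7 (propagate distance d=22 (to screen)): x=-149393/2730 (≈-54.7227) theta=-1633/910 (≈-1.7945)
Rounded to 4 decimal places: x = -54.7227

Answer: -54.7227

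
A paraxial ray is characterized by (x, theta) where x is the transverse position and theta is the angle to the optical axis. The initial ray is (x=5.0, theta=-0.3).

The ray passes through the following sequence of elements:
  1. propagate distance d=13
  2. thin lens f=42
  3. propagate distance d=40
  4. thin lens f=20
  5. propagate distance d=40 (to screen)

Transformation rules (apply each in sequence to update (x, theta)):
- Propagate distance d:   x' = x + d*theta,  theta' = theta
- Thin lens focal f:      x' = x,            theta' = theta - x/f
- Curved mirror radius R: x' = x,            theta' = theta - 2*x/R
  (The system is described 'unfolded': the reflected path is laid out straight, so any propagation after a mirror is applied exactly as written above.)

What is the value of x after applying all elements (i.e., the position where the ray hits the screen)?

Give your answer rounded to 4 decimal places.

Answer: -1.1000

Derivation:
Initial: x=5.0000 theta=-0.3000
After 1 (propagate distance d=13): x=1.1000 theta=-0.3000
After 2 (thin lens f=42): x=1.1000 theta=-137/420 (≈-0.3262)
After 3 (propagate distance d=40): x=-2509/210 (≈-11.9476) theta=-137/420 (≈-0.3262)
After 4 (thin lens f=20): x=-2509/210 (≈-11.9476) theta=1139/4200 (≈0.2712)
After 5 (propagate distance d=40 (to screen)): x=-1.1000 theta=1139/4200 (≈0.2712)
Rounded to 4 decimal places: x = -1.1000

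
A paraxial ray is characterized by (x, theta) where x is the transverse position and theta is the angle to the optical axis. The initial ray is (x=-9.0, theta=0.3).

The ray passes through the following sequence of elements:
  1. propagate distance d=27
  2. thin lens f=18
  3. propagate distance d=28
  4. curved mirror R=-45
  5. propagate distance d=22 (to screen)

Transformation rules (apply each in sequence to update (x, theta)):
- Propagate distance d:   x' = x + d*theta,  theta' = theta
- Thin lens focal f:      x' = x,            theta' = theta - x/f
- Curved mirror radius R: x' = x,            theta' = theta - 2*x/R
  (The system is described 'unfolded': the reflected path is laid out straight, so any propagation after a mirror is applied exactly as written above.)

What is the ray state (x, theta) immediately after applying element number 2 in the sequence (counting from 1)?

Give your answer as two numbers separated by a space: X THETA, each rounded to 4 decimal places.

Initial: x=-9.0000 theta=0.3000
After 1 (propagate distance d=27): x=-0.9000 theta=0.3000
After 2 (thin lens f=18): x=-0.9000 theta=0.3500
Rounded to 4 decimal places: x = -0.9000, theta = 0.3500

Answer: -0.9000 0.3500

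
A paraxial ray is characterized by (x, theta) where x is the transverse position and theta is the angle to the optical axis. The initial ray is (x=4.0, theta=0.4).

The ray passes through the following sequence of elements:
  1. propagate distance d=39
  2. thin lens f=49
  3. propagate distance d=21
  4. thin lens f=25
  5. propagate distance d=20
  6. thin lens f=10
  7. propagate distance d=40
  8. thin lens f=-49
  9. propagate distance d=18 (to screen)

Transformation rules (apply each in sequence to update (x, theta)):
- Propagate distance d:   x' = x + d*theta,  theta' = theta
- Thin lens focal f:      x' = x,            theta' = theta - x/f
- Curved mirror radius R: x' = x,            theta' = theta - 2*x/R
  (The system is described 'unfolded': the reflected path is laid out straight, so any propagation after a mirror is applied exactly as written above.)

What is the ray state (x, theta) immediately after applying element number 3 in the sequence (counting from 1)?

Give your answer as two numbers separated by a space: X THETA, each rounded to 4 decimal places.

Initial: x=4.0000 theta=0.4000
After 1 (propagate distance d=39): x=19.6000 theta=0.4000
After 2 (thin lens f=49): x=19.6000 theta=0.0000
After 3 (propagate distance d=21): x=19.6000 theta=0.0000
Rounded to 4 decimal places: x = 19.6000, theta = 0.0000

Answer: 19.6000 0.0000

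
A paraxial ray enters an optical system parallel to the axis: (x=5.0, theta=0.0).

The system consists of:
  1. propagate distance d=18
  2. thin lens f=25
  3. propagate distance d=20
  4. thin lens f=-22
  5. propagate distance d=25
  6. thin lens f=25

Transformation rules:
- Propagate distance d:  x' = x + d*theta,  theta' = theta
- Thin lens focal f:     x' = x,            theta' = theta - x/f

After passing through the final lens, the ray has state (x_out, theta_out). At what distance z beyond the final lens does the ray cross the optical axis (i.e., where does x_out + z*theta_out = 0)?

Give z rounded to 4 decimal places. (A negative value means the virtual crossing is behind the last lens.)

Answer: -71.5909

Derivation:
Initial: x=5.0000 theta=0.0000
After 1 (propagate distance d=18): x=5.0000 theta=0.0000
After 2 (thin lens f=25): x=5.0000 theta=-0.2000
After 3 (propagate distance d=20): x=1.0000 theta=-0.2000
After 4 (thin lens f=-22): x=1.0000 theta=-17/110 (≈-0.1545)
After 5 (propagate distance d=25): x=-63/22 (≈-2.8636) theta=-17/110 (≈-0.1545)
After 6 (thin lens f=25): x=-63/22 (≈-2.8636) theta=-0.0400
z_focus = -x_out/theta_out = -(-63/22)/(-0.0400) = -1575/22 ≈ -71.5909
Rounded to 4 decimal places: z = -71.5909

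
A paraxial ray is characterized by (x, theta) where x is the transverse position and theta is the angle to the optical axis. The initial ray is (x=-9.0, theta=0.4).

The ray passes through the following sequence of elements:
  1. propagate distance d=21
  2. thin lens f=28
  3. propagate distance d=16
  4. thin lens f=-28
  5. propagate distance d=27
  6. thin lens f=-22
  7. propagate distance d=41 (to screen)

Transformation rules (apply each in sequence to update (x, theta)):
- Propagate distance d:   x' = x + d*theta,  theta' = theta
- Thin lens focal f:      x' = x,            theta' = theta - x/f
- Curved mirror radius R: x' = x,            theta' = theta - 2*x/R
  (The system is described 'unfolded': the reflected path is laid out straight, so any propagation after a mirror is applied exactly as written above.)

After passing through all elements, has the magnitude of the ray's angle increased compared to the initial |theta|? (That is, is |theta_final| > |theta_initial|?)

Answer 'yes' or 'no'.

Answer: yes

Derivation:
Initial: x=-9.0000 theta=0.4000
After 1 (propagate distance d=21): x=-0.6000 theta=0.4000
After 2 (thin lens f=28): x=-0.6000 theta=59/140 (≈0.4214)
After 3 (propagate distance d=16): x=43/7 (≈6.1429) theta=59/140 (≈0.4214)
After 4 (thin lens f=-28): x=43/7 (≈6.1429) theta=157/245 (≈0.6408)
After 5 (propagate distance d=27): x=5744/245 (≈23.4449) theta=157/245 (≈0.6408)
After 6 (thin lens f=-22): x=5744/245 (≈23.4449) theta=657/385 (≈1.7065)
After 7 (propagate distance d=41 (to screen)): x=251743/2695 (≈93.4111) theta=657/385 (≈1.7065)
|theta_initial|=0.4000 |theta_final|=657/385 (≈1.7065) -> increased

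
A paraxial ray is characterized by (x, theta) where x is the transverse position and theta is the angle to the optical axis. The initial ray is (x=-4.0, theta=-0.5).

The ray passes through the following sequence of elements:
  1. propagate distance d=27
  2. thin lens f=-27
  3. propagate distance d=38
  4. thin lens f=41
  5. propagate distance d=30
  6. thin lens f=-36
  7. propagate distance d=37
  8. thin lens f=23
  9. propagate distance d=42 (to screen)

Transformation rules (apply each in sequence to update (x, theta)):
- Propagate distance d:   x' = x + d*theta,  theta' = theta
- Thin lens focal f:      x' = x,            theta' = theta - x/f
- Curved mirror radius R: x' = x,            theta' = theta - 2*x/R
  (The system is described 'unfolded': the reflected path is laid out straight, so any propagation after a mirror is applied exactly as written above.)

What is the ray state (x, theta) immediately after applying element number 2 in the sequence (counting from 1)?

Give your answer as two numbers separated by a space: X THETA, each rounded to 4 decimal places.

Answer: -17.5000 -1.1481

Derivation:
Initial: x=-4.0000 theta=-0.5000
After 1 (propagate distance d=27): x=-17.5000 theta=-0.5000
After 2 (thin lens f=-27): x=-17.5000 theta=-31/27 (≈-1.1481)
Rounded to 4 decimal places: x = -17.5000, theta = -1.1481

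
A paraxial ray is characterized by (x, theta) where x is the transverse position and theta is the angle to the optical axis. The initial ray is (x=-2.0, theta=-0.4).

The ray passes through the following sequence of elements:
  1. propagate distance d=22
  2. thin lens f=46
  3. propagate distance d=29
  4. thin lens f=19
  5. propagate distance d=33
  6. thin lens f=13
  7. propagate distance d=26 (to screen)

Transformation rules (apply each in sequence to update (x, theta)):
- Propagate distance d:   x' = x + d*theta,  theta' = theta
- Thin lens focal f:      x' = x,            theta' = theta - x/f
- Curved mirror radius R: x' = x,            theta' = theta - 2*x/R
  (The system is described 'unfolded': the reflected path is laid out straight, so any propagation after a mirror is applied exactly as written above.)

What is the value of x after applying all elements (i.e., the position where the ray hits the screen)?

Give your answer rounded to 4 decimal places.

Answer: 11.0037

Derivation:
Initial: x=-2.0000 theta=-0.4000
After 1 (propagate distance d=22): x=-10.8000 theta=-0.4000
After 2 (thin lens f=46): x=-10.8000 theta=-19/115 (≈-0.1652)
After 3 (propagate distance d=29): x=-1793/115 (≈-15.5913) theta=-19/115 (≈-0.1652)
After 4 (thin lens f=19): x=-1793/115 (≈-15.5913) theta=1432/2185 (≈0.6554)
After 5 (propagate distance d=33): x=13189/2185 (≈6.0362) theta=1432/2185 (≈0.6554)
After 6 (thin lens f=13): x=13189/2185 (≈6.0362) theta=5427/28405 (≈0.1911)
After 7 (propagate distance d=26 (to screen)): x=24043/2185 (≈11.0037) theta=5427/28405 (≈0.1911)
Rounded to 4 decimal places: x = 11.0037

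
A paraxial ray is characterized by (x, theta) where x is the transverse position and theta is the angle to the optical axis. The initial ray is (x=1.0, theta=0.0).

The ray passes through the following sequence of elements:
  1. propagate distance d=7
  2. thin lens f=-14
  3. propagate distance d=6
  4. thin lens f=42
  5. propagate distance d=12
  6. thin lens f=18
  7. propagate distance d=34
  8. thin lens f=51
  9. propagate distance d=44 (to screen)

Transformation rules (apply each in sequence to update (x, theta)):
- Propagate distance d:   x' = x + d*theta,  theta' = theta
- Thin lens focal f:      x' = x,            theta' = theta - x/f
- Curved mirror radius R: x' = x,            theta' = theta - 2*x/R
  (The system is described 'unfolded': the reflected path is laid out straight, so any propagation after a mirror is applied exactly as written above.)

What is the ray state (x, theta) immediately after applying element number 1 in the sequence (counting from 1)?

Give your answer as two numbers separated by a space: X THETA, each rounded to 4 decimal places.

Answer: 1.0000 0.0000

Derivation:
Initial: x=1.0000 theta=0.0000
After 1 (propagate distance d=7): x=1.0000 theta=0.0000
Rounded to 4 decimal places: x = 1.0000, theta = 0.0000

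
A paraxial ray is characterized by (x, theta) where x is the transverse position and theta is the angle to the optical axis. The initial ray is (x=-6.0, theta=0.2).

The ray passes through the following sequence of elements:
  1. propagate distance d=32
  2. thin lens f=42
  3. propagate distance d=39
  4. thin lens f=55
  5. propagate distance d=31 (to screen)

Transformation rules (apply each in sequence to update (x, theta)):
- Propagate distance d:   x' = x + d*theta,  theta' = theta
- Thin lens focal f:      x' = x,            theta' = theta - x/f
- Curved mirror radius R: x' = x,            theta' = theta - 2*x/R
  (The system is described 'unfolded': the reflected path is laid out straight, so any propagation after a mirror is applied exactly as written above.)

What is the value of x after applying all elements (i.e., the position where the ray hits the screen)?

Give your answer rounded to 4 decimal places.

Initial: x=-6.0000 theta=0.2000
After 1 (propagate distance d=32): x=0.4000 theta=0.2000
After 2 (thin lens f=42): x=0.4000 theta=4/21 (≈0.1905)
After 3 (propagate distance d=39): x=274/35 (≈7.8286) theta=4/21 (≈0.1905)
After 4 (thin lens f=55): x=274/35 (≈7.8286) theta=278/5775 (≈0.0481)
After 5 (propagate distance d=31 (to screen)): x=53828/5775 (≈9.3209) theta=278/5775 (≈0.0481)
Rounded to 4 decimal places: x = 9.3209

Answer: 9.3209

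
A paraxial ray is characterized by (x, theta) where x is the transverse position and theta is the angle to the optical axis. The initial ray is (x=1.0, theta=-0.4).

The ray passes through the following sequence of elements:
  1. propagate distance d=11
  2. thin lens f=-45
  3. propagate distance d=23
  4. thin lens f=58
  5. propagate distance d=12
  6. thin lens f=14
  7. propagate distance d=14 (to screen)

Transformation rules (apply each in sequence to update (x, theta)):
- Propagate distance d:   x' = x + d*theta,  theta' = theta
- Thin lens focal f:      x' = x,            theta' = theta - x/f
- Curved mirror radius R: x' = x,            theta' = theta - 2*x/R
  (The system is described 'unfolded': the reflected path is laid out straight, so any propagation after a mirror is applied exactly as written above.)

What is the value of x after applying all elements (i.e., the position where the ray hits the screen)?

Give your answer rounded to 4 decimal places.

Answer: -3.1969

Derivation:
Initial: x=1.0000 theta=-0.4000
After 1 (propagate distance d=11): x=-3.4000 theta=-0.4000
After 2 (thin lens f=-45): x=-3.4000 theta=-107/225 (≈-0.4756)
After 3 (propagate distance d=23): x=-3226/225 (≈-14.3378) theta=-107/225 (≈-0.4756)
After 4 (thin lens f=58): x=-3226/225 (≈-14.3378) theta=-298/1305 (≈-0.2284)
After 5 (propagate distance d=12): x=-111434/6525 (≈-17.0780) theta=-298/1305 (≈-0.2284)
After 6 (thin lens f=14): x=-111434/6525 (≈-17.0780) theta=45287/45675 (≈0.9915)
After 7 (propagate distance d=14 (to screen)): x=-4172/1305 (≈-3.1969) theta=45287/45675 (≈0.9915)
Rounded to 4 decimal places: x = -3.1969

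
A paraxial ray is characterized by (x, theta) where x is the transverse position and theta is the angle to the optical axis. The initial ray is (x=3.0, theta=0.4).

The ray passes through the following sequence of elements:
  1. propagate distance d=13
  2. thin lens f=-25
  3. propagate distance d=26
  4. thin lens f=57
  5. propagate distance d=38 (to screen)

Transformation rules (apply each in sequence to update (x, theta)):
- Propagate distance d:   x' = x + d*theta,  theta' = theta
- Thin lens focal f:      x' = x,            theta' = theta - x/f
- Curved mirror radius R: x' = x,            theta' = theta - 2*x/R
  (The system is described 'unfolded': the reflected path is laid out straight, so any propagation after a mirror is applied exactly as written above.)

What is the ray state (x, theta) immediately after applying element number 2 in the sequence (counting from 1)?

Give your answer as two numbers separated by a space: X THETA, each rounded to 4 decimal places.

Initial: x=3.0000 theta=0.4000
After 1 (propagate distance d=13): x=8.2000 theta=0.4000
After 2 (thin lens f=-25): x=8.2000 theta=0.7280
Rounded to 4 decimal places: x = 8.2000, theta = 0.7280

Answer: 8.2000 0.7280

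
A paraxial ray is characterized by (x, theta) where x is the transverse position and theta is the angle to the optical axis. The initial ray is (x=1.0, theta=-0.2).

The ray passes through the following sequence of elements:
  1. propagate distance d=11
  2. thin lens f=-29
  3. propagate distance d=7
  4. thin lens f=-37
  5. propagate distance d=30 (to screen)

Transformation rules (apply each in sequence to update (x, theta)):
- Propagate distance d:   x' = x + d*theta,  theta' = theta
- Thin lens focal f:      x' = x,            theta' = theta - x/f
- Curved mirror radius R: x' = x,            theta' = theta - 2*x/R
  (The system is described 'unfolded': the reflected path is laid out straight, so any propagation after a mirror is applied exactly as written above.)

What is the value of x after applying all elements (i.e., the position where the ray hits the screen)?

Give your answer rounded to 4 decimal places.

Initial: x=1.0000 theta=-0.2000
After 1 (propagate distance d=11): x=-1.2000 theta=-0.2000
After 2 (thin lens f=-29): x=-1.2000 theta=-7/29 (≈-0.2414)
After 3 (propagate distance d=7): x=-419/145 (≈-2.8897) theta=-7/29 (≈-0.2414)
After 4 (thin lens f=-37): x=-419/145 (≈-2.8897) theta=-1714/5365 (≈-0.3195)
After 5 (propagate distance d=30 (to screen)): x=-66923/5365 (≈-12.4740) theta=-1714/5365 (≈-0.3195)
Rounded to 4 decimal places: x = -12.4740

Answer: -12.4740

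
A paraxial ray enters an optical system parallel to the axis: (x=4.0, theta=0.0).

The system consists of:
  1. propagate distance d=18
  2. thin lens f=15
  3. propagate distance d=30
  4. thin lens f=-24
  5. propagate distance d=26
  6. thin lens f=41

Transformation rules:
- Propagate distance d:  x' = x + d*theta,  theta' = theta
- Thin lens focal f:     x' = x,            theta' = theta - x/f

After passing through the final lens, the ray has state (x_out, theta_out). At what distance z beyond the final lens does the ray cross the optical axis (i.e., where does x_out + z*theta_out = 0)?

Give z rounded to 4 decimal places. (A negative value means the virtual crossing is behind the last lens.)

Answer: -250.3733

Derivation:
Initial: x=4.0000 theta=0.0000
After 1 (propagate distance d=18): x=4.0000 theta=0.0000
After 2 (thin lens f=15): x=4.0000 theta=-4/15 (≈-0.2667)
After 3 (propagate distance d=30): x=-4.0000 theta=-4/15 (≈-0.2667)
After 4 (thin lens f=-24): x=-4.0000 theta=-13/30 (≈-0.4333)
After 5 (propagate distance d=26): x=-229/15 (≈-15.2667) theta=-13/30 (≈-0.4333)
After 6 (thin lens f=41): x=-229/15 (≈-15.2667) theta=-5/82 (≈-0.0610)
z_focus = -x_out/theta_out = -(-229/15)/(-5/82) = -18778/75 ≈ -250.3733
Rounded to 4 decimal places: z = -250.3733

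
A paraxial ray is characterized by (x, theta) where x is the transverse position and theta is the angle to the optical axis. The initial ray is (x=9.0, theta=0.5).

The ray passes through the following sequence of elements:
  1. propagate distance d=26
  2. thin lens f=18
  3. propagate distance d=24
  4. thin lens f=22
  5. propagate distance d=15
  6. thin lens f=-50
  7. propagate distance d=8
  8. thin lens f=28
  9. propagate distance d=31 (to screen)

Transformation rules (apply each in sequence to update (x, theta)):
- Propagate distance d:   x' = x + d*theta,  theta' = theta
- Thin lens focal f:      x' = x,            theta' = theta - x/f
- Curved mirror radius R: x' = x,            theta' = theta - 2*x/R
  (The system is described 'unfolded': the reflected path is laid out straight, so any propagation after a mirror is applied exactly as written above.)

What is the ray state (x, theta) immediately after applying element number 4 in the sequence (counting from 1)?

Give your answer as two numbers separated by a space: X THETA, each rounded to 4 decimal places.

Initial: x=9.0000 theta=0.5000
After 1 (propagate distance d=26): x=22.0000 theta=0.5000
After 2 (thin lens f=18): x=22.0000 theta=-13/18 (≈-0.7222)
After 3 (propagate distance d=24): x=14/3 (≈4.6667) theta=-13/18 (≈-0.7222)
After 4 (thin lens f=22): x=14/3 (≈4.6667) theta=-185/198 (≈-0.9343)
Rounded to 4 decimal places: x = 4.6667, theta = -0.9343

Answer: 4.6667 -0.9343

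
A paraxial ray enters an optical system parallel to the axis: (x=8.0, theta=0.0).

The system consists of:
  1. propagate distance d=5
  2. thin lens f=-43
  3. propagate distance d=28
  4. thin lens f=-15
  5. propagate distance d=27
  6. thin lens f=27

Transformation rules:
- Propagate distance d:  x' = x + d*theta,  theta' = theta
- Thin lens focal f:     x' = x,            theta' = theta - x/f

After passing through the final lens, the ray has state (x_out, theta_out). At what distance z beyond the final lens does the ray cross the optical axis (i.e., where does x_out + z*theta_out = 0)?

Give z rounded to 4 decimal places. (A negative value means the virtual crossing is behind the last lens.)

Answer: 85.8676

Derivation:
Initial: x=8.0000 theta=0.0000
After 1 (propagate distance d=5): x=8.0000 theta=0.0000
After 2 (thin lens f=-43): x=8.0000 theta=8/43 (≈0.1860)
After 3 (propagate distance d=28): x=568/43 (≈13.2093) theta=8/43 (≈0.1860)
After 4 (thin lens f=-15): x=568/43 (≈13.2093) theta=16/15 (≈1.0667)
After 5 (propagate distance d=27): x=9032/215 (≈42.0093) theta=16/15 (≈1.0667)
After 6 (thin lens f=27): x=9032/215 (≈42.0093) theta=-568/1161 (≈-0.4892)
z_focus = -x_out/theta_out = -(9032/215)/(-568/1161) = 30483/355 ≈ 85.8676
Rounded to 4 decimal places: z = 85.8676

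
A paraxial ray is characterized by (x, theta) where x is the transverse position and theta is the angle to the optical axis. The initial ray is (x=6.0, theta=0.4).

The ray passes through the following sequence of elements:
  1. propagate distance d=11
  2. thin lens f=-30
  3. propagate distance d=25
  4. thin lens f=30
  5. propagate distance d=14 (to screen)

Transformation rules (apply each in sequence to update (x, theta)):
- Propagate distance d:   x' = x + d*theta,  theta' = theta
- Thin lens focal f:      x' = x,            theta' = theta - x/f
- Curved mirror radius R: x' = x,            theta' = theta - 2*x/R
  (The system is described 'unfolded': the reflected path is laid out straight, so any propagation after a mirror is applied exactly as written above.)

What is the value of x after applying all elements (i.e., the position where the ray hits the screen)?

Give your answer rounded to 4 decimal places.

Answer: 25.9556

Derivation:
Initial: x=6.0000 theta=0.4000
After 1 (propagate distance d=11): x=10.4000 theta=0.4000
After 2 (thin lens f=-30): x=10.4000 theta=56/75 (≈0.7467)
After 3 (propagate distance d=25): x=436/15 (≈29.0667) theta=56/75 (≈0.7467)
After 4 (thin lens f=30): x=436/15 (≈29.0667) theta=-2/9 (≈-0.2222)
After 5 (propagate distance d=14 (to screen)): x=1168/45 (≈25.9556) theta=-2/9 (≈-0.2222)
Rounded to 4 decimal places: x = 25.9556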